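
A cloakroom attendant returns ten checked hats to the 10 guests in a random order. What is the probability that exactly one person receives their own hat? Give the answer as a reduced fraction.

16687/45360

Favorable outcomes: C(10,1)·!9 = 10·133496 = 1334960.
Total outcomes: 10! = 3628800.
Probability = 1334960/3628800 = 16687/45360.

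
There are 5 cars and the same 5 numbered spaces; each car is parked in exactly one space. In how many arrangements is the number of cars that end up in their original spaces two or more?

31

# with exactly i fixed is C(5,i)·!(5-i); sum over i=2..5:
  i=2: C(5,2)·!3 = 10·2 = 20
  i=3: C(5,3)·!2 = 10·1 = 10
  i=4: C(5,4)·!1 = 5·0 = 0
  i=5: C(5,5)·!0 = 1·1 = 1
Total = 31.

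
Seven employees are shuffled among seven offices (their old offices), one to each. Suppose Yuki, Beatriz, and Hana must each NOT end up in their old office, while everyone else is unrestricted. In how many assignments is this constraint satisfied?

Inclusion-exclusion on the 3 forbidden self-matches:
Σ_{j=0}^{3} (-1)^j C(3,j)(7-j)!
= C(3,0)·7! - C(3,1)·6! + C(3,2)·5! - C(3,3)·4!
= 5040 - 2160 + 360 - 24
= 3216

3216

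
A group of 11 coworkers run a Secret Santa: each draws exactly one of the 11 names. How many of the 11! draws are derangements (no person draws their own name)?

14684570

The number of derangements of 11 is !11 = Σ_{k=0}^{11} (-1)^k·11!/k!
= 11! - 11!/1! + 11!/2! - 11!/3! + 11!/4! - 11!/5! + 11!/6! - 11!/7! + 11!/8! - 11!/9! + 11!/10! - 11!/11!
= 39916800 - 39916800 + 19958400 - 6652800 + 1663200 - 332640 + 55440 - 7920 + 990 - 110 + 11 - 1
= 14684570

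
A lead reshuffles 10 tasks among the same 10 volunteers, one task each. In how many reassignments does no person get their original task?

Use !n = n·!(n-1) + (-1)^n.
!10 = 10·133496 + 1 = 1334961

1334961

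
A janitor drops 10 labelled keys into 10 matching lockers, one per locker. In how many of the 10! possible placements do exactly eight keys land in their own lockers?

Choose which 8 of the 10 are fixed: C(10,8) = 45.
The other 2 form a derangement: !2 = 1.
Total: 45 × 1 = 45.

45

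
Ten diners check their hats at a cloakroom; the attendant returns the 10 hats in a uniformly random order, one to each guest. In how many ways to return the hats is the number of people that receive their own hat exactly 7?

240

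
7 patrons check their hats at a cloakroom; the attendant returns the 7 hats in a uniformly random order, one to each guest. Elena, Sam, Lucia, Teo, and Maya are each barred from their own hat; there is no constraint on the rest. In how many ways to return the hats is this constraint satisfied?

Let A_j be the event that the j-th constrained one is fixed. By inclusion-exclusion over the 5 events:
Σ_{j=0}^{5} (-1)^j C(5,j)(7-j)!
= C(5,0)·7! - C(5,1)·6! + C(5,2)·5! - C(5,3)·4! + C(5,4)·3! - C(5,5)·2!
= 5040 - 3600 + 1200 - 240 + 30 - 2
= 2428

2428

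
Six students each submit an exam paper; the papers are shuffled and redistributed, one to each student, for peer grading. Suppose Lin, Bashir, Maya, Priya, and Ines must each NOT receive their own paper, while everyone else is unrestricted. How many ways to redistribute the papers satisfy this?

309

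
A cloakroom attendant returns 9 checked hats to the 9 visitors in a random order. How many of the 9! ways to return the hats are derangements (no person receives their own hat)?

133496

The number of derangements of 9 is !9 = Σ_{k=0}^{9} (-1)^k·9!/k!
= 9! - 9!/1! + 9!/2! - 9!/3! + 9!/4! - 9!/5! + 9!/6! - 9!/7! + 9!/8! - 9!/9!
= 362880 - 362880 + 181440 - 60480 + 15120 - 3024 + 504 - 72 + 9 - 1
= 133496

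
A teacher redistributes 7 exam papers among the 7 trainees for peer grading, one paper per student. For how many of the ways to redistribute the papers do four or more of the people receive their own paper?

# with exactly i fixed is C(7,i)·!(7-i); sum over i=4..7:
  i=4: C(7,4)·!3 = 35·2 = 70
  i=5: C(7,5)·!2 = 21·1 = 21
  i=6: C(7,6)·!1 = 7·0 = 0
  i=7: C(7,7)·!0 = 1·1 = 1
Total = 92.

92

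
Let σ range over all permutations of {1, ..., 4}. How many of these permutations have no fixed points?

Recurrence: !4 = 4·!3 + (-1)^4.
!4 = 4·2 + 1 = 9

9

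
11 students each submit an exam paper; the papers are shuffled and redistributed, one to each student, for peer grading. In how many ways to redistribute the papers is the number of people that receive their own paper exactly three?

2447445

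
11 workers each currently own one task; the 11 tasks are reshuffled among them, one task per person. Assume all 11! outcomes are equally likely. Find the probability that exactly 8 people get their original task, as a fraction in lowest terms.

1/120960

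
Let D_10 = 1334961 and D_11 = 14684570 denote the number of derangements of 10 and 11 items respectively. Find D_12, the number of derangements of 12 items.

176214841

D_12 = (12-1)·(D_11 + D_10) = 11·(14684570 + 1334961) = 11·16019531 = 176214841.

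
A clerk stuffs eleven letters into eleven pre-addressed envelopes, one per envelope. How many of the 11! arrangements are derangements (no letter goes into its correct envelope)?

14684570

!11 is the nearest integer to 11!/e.
11! = 39916800, and 39916800/e ≈ 14684570.08, so !11 = 14684570.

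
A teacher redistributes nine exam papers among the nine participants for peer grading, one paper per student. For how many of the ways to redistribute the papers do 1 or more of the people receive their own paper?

Sum C(9,i)·!(9-i) for i = 1..9:
  i=1: C(9,1)·!8 = 9·14833 = 133497
  i=2: C(9,2)·!7 = 36·1854 = 66744
  i=3: C(9,3)·!6 = 84·265 = 22260
  i=4: C(9,4)·!5 = 126·44 = 5544
  i=5: C(9,5)·!4 = 126·9 = 1134
  i=6: C(9,6)·!3 = 84·2 = 168
  i=7: C(9,7)·!2 = 36·1 = 36
  i=8: C(9,8)·!1 = 9·0 = 0
  i=9: C(9,9)·!0 = 1·1 = 1
Total = 229384.

229384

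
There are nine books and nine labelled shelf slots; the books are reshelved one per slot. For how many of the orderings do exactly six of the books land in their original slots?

Pick the 6 fixed positions: C(9,6) = 84 ways.
The remaining 3 must be deranged: !3 = 2.
Total: 84 × 2 = 168.

168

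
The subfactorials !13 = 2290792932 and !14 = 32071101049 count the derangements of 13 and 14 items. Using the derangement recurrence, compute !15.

!15 = (15-1)·(!14 + !13) = 14·(32071101049 + 2290792932) = 14·34361893981 = 481066515734.

481066515734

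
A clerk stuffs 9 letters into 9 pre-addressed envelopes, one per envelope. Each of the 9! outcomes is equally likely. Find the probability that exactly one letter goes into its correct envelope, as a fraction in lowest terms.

Favorable outcomes: C(9,1)·!8 = 9·14833 = 133497.
Total outcomes: 9! = 362880.
Probability = 133497/362880 = 2119/5760.

2119/5760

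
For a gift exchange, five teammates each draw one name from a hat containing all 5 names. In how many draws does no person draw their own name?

44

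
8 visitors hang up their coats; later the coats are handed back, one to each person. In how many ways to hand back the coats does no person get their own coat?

14833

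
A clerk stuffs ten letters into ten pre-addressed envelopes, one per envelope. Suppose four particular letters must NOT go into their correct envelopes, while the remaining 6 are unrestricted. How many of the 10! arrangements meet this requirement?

Let A_j be the event that the j-th constrained one is fixed. By inclusion-exclusion over the 4 events:
Σ_{j=0}^{4} (-1)^j C(4,j)(10-j)!
= C(4,0)·10! - C(4,1)·9! + C(4,2)·8! - C(4,3)·7! + C(4,4)·6!
= 3628800 - 1451520 + 241920 - 20160 + 720
= 2399760

2399760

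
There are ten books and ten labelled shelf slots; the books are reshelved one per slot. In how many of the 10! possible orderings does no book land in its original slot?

1334961

The subfactorial !10 = [10!/e] (nearest integer).
10! = 3628800, and 3628800/e ≈ 1334960.92, so !10 = 1334961.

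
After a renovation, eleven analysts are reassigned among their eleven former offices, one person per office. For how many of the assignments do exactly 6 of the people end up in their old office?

Pick the 6 fixed positions: C(11,6) = 462 ways.
The remaining 5 must be deranged: !5 = 44.
Total: 462 × 44 = 20328.

20328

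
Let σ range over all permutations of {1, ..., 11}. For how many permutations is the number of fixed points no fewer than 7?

Sum C(11,i)·!(11-i) for i = 7..11:
  i=7: C(11,7)·!4 = 330·9 = 2970
  i=8: C(11,8)·!3 = 165·2 = 330
  i=9: C(11,9)·!2 = 55·1 = 55
  i=10: C(11,10)·!1 = 11·0 = 0
  i=11: C(11,11)·!0 = 1·1 = 1
Total = 3356.

3356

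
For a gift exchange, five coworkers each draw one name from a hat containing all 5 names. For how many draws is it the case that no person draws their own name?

44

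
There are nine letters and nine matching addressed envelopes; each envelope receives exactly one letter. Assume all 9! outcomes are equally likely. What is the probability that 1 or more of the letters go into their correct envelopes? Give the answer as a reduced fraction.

Favorable outcomes: Σ_{i≥1} C(9,i)·!(9-i) = 9·14833 + 36·1854 + 84·265 + 126·44 + 126·9 + 84·2 + 36·1 + 9·0 + 1·1 = 229384.
Total outcomes: 9! = 362880.
Probability = 229384/362880 = 28673/45360.

28673/45360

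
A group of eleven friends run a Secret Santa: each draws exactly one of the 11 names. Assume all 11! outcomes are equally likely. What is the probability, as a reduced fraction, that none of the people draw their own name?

1468457/3991680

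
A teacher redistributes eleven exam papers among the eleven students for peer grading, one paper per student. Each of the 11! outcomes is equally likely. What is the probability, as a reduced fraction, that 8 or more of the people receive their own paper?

193/19958400

Favorable outcomes: Σ_{i≥8} C(11,i)·!(11-i) = 165·2 + 55·1 + 11·0 + 1·1 = 386.
Total outcomes: 11! = 39916800.
Probability = 386/39916800 = 193/19958400.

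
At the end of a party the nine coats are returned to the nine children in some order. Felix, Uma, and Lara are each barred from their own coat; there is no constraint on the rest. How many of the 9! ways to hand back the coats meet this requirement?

Let A_j be the event that the j-th constrained one is fixed. By inclusion-exclusion over the 3 events:
Σ_{j=0}^{3} (-1)^j C(3,j)(9-j)!
= C(3,0)·9! - C(3,1)·8! + C(3,2)·7! - C(3,3)·6!
= 362880 - 120960 + 15120 - 720
= 256320

256320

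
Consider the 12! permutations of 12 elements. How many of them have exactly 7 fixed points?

34848

Pick the 7 fixed positions: C(12,7) = 792 ways.
The other 5 form a derangement: !5 = 44.
Total: 792 × 44 = 34848.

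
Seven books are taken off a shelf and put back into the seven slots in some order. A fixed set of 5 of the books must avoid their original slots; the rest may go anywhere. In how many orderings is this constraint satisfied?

Let A_j be the event that the j-th constrained one is fixed. By inclusion-exclusion over the 5 events:
Σ_{j=0}^{5} (-1)^j C(5,j)(7-j)!
= C(5,0)·7! - C(5,1)·6! + C(5,2)·5! - C(5,3)·4! + C(5,4)·3! - C(5,5)·2!
= 5040 - 3600 + 1200 - 240 + 30 - 2
= 2428

2428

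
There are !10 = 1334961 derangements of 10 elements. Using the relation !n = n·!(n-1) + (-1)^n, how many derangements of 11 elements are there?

14684570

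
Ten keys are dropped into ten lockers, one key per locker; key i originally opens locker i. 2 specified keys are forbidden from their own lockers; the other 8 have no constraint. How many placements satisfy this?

2943360

Inclusion-exclusion on the 2 forbidden self-matches:
Σ_{j=0}^{2} (-1)^j C(2,j)(10-j)!
= C(2,0)·10! - C(2,1)·9! + C(2,2)·8!
= 3628800 - 725760 + 40320
= 2943360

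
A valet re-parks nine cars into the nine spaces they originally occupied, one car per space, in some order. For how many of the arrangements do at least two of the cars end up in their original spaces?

# with exactly i fixed is C(9,i)·!(9-i); sum over i=2..9:
  i=2: C(9,2)·!7 = 36·1854 = 66744
  i=3: C(9,3)·!6 = 84·265 = 22260
  i=4: C(9,4)·!5 = 126·44 = 5544
  i=5: C(9,5)·!4 = 126·9 = 1134
  i=6: C(9,6)·!3 = 84·2 = 168
  i=7: C(9,7)·!2 = 36·1 = 36
  i=8: C(9,8)·!1 = 9·0 = 0
  i=9: C(9,9)·!0 = 1·1 = 1
Total = 95887.

95887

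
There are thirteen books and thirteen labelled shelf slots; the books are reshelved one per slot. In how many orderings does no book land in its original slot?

The number of derangements of 13 is !13 = Σ_{k=0}^{13} (-1)^k·13!/k!
= 13! - 13!/1! + 13!/2! - 13!/3! + 13!/4! - 13!/5! + 13!/6! - 13!/7! + 13!/8! - 13!/9! + 13!/10! - 13!/11! + 13!/12! - 13!/13!
= 6227020800 - 6227020800 + 3113510400 - 1037836800 + 259459200 - 51891840 + 8648640 - 1235520 + 154440 - 17160 + 1716 - 156 + 13 - 1
= 2290792932

2290792932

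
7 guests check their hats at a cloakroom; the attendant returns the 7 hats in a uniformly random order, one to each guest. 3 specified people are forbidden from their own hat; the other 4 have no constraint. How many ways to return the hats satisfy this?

3216

Inclusion-exclusion on the 3 forbidden self-matches:
Σ_{j=0}^{3} (-1)^j C(3,j)(7-j)!
= C(3,0)·7! - C(3,1)·6! + C(3,2)·5! - C(3,3)·4!
= 5040 - 2160 + 360 - 24
= 3216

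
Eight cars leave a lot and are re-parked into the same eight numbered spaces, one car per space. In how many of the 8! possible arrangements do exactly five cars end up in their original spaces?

112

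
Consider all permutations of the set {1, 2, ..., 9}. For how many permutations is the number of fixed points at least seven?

37

Sum C(9,i)·!(9-i) for i = 7..9:
  i=7: C(9,7)·!2 = 36·1 = 36
  i=8: C(9,8)·!1 = 9·0 = 0
  i=9: C(9,9)·!0 = 1·1 = 1
Total = 37.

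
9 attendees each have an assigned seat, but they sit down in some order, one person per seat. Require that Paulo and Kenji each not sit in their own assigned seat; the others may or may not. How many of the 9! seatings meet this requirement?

287280

Inclusion-exclusion on the 2 forbidden self-matches:
Σ_{j=0}^{2} (-1)^j C(2,j)(9-j)!
= C(2,0)·9! - C(2,1)·8! + C(2,2)·7!
= 362880 - 80640 + 5040
= 287280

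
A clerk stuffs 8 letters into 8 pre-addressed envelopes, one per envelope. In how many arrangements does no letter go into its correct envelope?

14833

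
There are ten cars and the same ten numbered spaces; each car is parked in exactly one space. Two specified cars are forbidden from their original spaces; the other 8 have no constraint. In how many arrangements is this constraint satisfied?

2943360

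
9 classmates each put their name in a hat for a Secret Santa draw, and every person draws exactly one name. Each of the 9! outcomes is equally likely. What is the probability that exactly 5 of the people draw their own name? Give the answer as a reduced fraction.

1/320

Favorable outcomes: C(9,5)·!4 = 126·9 = 1134.
Total outcomes: 9! = 362880.
Probability = 1134/362880 = 1/320.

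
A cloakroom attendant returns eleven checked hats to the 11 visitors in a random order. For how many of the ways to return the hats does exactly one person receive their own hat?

14684571

Pick the single fixed position: C(11,1) = 11 ways.
The remaining 10 must be deranged: !10 = 1334961.
Total: 11 × 1334961 = 14684571.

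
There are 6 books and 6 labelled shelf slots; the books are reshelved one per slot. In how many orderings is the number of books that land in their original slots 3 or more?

56

Sum C(6,i)·!(6-i) for i = 3..6:
  i=3: C(6,3)·!3 = 20·2 = 40
  i=4: C(6,4)·!2 = 15·1 = 15
  i=5: C(6,5)·!1 = 6·0 = 0
  i=6: C(6,6)·!0 = 1·1 = 1
Total = 56.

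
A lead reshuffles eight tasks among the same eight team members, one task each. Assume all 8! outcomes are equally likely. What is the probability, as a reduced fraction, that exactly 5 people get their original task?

1/360

Favorable outcomes: C(8,5)·!3 = 56·2 = 112.
Total outcomes: 8! = 40320.
Probability = 112/40320 = 1/360.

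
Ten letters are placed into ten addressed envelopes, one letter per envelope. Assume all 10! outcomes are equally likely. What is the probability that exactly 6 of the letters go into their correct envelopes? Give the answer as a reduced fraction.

Favorable outcomes: C(10,6)·!4 = 210·9 = 1890.
Total outcomes: 10! = 3628800.
Probability = 1890/3628800 = 1/1920.

1/1920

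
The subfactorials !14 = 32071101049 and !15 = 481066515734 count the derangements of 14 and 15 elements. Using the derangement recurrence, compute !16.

7697064251745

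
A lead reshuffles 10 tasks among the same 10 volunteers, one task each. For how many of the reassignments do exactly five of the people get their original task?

11088

Pick the 5 fixed positions: C(10,5) = 252 ways.
The other 5 form a derangement: !5 = 44.
Total: 252 × 44 = 11088.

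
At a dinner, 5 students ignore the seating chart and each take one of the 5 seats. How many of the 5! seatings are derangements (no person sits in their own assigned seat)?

Recurrence: !5 = 5·!4 + (-1)^5.
!5 = 5·9 - 1 = 44

44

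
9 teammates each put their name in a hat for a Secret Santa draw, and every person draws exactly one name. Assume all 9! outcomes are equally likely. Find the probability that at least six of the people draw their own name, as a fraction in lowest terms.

41/72576

Favorable outcomes: Σ_{i≥6} C(9,i)·!(9-i) = 84·2 + 36·1 + 9·0 + 1·1 = 205.
Total outcomes: 9! = 362880.
Probability = 205/362880 = 41/72576.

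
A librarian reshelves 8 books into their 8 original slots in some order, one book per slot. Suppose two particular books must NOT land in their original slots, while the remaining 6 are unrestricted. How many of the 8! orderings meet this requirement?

Inclusion-exclusion on the 2 forbidden self-matches:
Σ_{j=0}^{2} (-1)^j C(2,j)(8-j)!
= C(2,0)·8! - C(2,1)·7! + C(2,2)·6!
= 40320 - 10080 + 720
= 30960

30960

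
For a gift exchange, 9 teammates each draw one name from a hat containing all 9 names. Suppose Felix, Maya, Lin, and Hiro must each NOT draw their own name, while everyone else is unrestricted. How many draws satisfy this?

229080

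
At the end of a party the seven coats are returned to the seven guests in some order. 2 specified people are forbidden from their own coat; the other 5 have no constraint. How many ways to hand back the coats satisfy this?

3720

Let A_j be the event that the j-th constrained one is fixed. By inclusion-exclusion over the 2 events:
Σ_{j=0}^{2} (-1)^j C(2,j)(7-j)!
= C(2,0)·7! - C(2,1)·6! + C(2,2)·5!
= 5040 - 1440 + 120
= 3720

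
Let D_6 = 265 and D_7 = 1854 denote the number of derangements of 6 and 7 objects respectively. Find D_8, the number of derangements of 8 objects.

D_8 = (8-1)·(D_7 + D_6) = 7·(1854 + 265) = 7·2119 = 14833.

14833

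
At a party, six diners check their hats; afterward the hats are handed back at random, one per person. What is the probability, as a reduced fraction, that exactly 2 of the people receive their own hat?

3/16

Favorable outcomes: C(6,2)·!4 = 15·9 = 135.
Total outcomes: 6! = 720.
Probability = 135/720 = 3/16.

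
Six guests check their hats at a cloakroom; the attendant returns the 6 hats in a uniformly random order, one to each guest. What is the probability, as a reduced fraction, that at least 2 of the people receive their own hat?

Favorable outcomes: Σ_{i≥2} C(6,i)·!(6-i) = 15·9 + 20·2 + 15·1 + 6·0 + 1·1 = 191.
Total outcomes: 6! = 720.
Probability = 191/720 = 191/720.

191/720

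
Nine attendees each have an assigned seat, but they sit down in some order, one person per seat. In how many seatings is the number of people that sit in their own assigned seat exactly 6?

Pick the 6 fixed positions: C(9,6) = 84 ways.
The remaining 3 must be deranged: !3 = 2.
Total: 84 × 2 = 168.

168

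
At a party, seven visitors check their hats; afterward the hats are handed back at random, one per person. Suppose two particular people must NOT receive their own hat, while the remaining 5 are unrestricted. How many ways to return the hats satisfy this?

Let A_j be the event that the j-th constrained one is fixed. By inclusion-exclusion over the 2 events:
Σ_{j=0}^{2} (-1)^j C(2,j)(7-j)!
= C(2,0)·7! - C(2,1)·6! + C(2,2)·5!
= 5040 - 1440 + 120
= 3720

3720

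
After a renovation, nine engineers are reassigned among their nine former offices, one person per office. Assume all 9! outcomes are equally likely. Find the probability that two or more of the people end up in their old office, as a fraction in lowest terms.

95887/362880

Favorable outcomes: Σ_{i≥2} C(9,i)·!(9-i) = 36·1854 + 84·265 + 126·44 + 126·9 + 84·2 + 36·1 + 9·0 + 1·1 = 95887.
Total outcomes: 9! = 362880.
Probability = 95887/362880 = 95887/362880.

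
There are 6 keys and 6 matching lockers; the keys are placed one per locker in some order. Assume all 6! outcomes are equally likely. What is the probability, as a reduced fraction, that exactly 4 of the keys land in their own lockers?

1/48

Favorable outcomes: C(6,4)·!2 = 15·1 = 15.
Total outcomes: 6! = 720.
Probability = 15/720 = 1/48.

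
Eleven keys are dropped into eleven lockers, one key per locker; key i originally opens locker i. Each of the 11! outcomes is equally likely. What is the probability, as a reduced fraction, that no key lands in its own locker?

Favorable outcomes: !11 = 14684570.
Total outcomes: 11! = 39916800.
Probability = 14684570/39916800 = 1468457/3991680.

1468457/3991680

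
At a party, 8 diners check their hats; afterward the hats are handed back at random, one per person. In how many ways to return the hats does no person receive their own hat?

14833

Recurrence: !8 = 8·!7 + (-1)^8.
!8 = 8·1854 + 1 = 14833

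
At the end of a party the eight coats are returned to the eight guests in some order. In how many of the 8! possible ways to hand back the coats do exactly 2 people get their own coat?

7420

Choose which 2 of the 8 are fixed: C(8,2) = 28.
The other 6 form a derangement: !6 = 265.
Total: 28 × 265 = 7420.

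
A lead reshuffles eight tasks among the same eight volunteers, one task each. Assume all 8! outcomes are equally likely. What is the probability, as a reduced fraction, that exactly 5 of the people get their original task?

Favorable outcomes: C(8,5)·!3 = 56·2 = 112.
Total outcomes: 8! = 40320.
Probability = 112/40320 = 1/360.

1/360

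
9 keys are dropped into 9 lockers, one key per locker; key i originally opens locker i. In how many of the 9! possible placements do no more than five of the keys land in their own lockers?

362675

# with exactly i fixed is C(9,i)·!(9-i); sum over i=0..5:
  i=0: C(9,0)·!9 = 1·133496 = 133496
  i=1: C(9,1)·!8 = 9·14833 = 133497
  i=2: C(9,2)·!7 = 36·1854 = 66744
  i=3: C(9,3)·!6 = 84·265 = 22260
  i=4: C(9,4)·!5 = 126·44 = 5544
  i=5: C(9,5)·!4 = 126·9 = 1134
Total = 362675.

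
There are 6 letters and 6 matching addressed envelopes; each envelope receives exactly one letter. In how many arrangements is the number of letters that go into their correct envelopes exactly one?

Pick the single fixed position: C(6,1) = 6 ways.
The remaining 5 must be deranged: !5 = 44.
Total: 6 × 44 = 264.

264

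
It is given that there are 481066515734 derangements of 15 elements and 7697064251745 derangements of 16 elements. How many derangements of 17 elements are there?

!17 = (17-1)·(!16 + !15) = 16·(7697064251745 + 481066515734) = 16·8178130767479 = 130850092279664.

130850092279664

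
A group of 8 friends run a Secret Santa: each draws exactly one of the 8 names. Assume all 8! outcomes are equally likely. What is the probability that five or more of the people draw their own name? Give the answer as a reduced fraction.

Favorable outcomes: Σ_{i≥5} C(8,i)·!(8-i) = 56·2 + 28·1 + 8·0 + 1·1 = 141.
Total outcomes: 8! = 40320.
Probability = 141/40320 = 47/13440.

47/13440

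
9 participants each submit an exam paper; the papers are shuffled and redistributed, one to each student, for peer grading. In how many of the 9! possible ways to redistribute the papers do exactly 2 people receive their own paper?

Choose which 2 of the 9 are fixed: C(9,2) = 36.
The remaining 7 must be deranged: !7 = 1854.
Total: 36 × 1854 = 66744.

66744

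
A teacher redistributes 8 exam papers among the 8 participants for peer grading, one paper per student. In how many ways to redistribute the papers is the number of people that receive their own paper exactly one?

14832

Pick the single fixed position: C(8,1) = 8 ways.
The other 7 form a derangement: !7 = 1854.
Total: 8 × 1854 = 14832.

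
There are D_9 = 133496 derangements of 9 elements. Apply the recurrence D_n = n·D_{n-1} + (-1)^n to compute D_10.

D_10 = 10·133496 + 1 = 1334961.

1334961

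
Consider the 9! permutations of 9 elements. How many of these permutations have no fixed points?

133496

!9 = 9! · Σ_{k=0}^{9} (-1)^k/k!
= 9! - 9!/1! + 9!/2! - 9!/3! + 9!/4! - 9!/5! + 9!/6! - 9!/7! + 9!/8! - 9!/9!
= 362880 - 362880 + 181440 - 60480 + 15120 - 3024 + 504 - 72 + 9 - 1
= 133496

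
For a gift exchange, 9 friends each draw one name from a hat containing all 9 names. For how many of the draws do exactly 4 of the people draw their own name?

5544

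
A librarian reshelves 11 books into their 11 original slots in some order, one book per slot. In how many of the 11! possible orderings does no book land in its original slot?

14684570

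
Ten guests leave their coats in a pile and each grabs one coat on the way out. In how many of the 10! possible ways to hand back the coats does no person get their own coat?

By inclusion-exclusion, !10 = Σ (-1)^k · 10!/k! for k=0..10
= 10! - 10!/1! + 10!/2! - 10!/3! + 10!/4! - 10!/5! + 10!/6! - 10!/7! + 10!/8! - 10!/9! + 10!/10!
= 3628800 - 3628800 + 1814400 - 604800 + 151200 - 30240 + 5040 - 720 + 90 - 10 + 1
= 1334961

1334961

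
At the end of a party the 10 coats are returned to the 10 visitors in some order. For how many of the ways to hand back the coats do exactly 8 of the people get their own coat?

45

Choose which 8 of the 10 are fixed: C(10,8) = 45.
The remaining 2 must be deranged: !2 = 1.
Total: 45 × 1 = 45.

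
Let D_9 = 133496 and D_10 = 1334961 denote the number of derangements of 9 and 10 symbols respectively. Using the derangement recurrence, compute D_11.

14684570

D_11 = (11-1)·(D_10 + D_9) = 10·(1334961 + 133496) = 10·1468457 = 14684570.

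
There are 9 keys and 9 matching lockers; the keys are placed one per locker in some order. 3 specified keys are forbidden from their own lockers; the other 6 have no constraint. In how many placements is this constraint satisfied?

256320

Inclusion-exclusion on the 3 forbidden self-matches:
Σ_{j=0}^{3} (-1)^j C(3,j)(9-j)!
= C(3,0)·9! - C(3,1)·8! + C(3,2)·7! - C(3,3)·6!
= 362880 - 120960 + 15120 - 720
= 256320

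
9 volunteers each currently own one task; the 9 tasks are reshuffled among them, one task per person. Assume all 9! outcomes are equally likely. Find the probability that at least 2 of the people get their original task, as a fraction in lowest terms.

Favorable outcomes: Σ_{i≥2} C(9,i)·!(9-i) = 36·1854 + 84·265 + 126·44 + 126·9 + 84·2 + 36·1 + 9·0 + 1·1 = 95887.
Total outcomes: 9! = 362880.
Probability = 95887/362880 = 95887/362880.

95887/362880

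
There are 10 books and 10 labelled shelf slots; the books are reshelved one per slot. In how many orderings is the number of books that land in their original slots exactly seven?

Pick the 7 fixed positions: C(10,7) = 120 ways.
The other 3 form a derangement: !3 = 2.
Total: 120 × 2 = 240.

240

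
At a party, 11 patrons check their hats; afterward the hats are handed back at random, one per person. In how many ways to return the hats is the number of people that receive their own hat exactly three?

Pick the 3 fixed positions: C(11,3) = 165 ways.
The remaining 8 must be deranged: !8 = 14833.
Total: 165 × 14833 = 2447445.

2447445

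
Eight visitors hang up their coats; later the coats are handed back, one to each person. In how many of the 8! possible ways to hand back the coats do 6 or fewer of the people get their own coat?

40319

Sum C(8,i)·!(8-i) for i = 0..6:
  i=0: C(8,0)·!8 = 1·14833 = 14833
  i=1: C(8,1)·!7 = 8·1854 = 14832
  i=2: C(8,2)·!6 = 28·265 = 7420
  i=3: C(8,3)·!5 = 56·44 = 2464
  i=4: C(8,4)·!4 = 70·9 = 630
  i=5: C(8,5)·!3 = 56·2 = 112
  i=6: C(8,6)·!2 = 28·1 = 28
Total = 40319.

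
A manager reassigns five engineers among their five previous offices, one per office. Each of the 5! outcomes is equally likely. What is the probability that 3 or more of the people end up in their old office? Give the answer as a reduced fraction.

11/120

Favorable outcomes: Σ_{i≥3} C(5,i)·!(5-i) = 10·1 + 5·0 + 1·1 = 11.
Total outcomes: 5! = 120.
Probability = 11/120 = 11/120.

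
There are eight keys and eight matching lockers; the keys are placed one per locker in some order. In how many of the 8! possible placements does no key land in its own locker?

Use !n = n·!(n-1) + (-1)^n.
!8 = 8·1854 + 1 = 14833

14833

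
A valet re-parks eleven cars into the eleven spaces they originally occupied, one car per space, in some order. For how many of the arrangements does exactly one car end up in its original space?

Choose which one of the 11 is fixed: C(11,1) = 11.
The other 10 form a derangement: !10 = 1334961.
Total: 11 × 1334961 = 14684571.

14684571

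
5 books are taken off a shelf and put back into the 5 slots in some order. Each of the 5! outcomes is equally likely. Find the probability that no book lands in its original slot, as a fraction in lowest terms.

11/30

Favorable outcomes: !5 = 44.
Total outcomes: 5! = 120.
Probability = 44/120 = 11/30.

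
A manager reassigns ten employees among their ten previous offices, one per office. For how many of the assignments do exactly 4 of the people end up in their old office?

55650

Choose which 4 of the 10 are fixed: C(10,4) = 210.
The remaining 6 must be deranged: !6 = 265.
Total: 210 × 265 = 55650.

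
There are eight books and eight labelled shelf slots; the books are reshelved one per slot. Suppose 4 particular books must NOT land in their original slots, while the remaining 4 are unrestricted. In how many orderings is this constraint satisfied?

Let A_j be the event that the j-th constrained one is fixed. By inclusion-exclusion over the 4 events:
Σ_{j=0}^{4} (-1)^j C(4,j)(8-j)!
= C(4,0)·8! - C(4,1)·7! + C(4,2)·6! - C(4,3)·5! + C(4,4)·4!
= 40320 - 20160 + 4320 - 480 + 24
= 24024

24024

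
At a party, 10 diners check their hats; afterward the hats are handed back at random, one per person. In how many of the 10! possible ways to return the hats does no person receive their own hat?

1334961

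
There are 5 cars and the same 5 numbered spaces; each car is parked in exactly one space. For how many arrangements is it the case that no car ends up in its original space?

44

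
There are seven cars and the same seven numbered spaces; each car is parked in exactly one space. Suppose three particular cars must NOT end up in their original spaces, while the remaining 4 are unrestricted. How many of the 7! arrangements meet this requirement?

3216

Inclusion-exclusion on the 3 forbidden self-matches:
Σ_{j=0}^{3} (-1)^j C(3,j)(7-j)!
= C(3,0)·7! - C(3,1)·6! + C(3,2)·5! - C(3,3)·4!
= 5040 - 2160 + 360 - 24
= 3216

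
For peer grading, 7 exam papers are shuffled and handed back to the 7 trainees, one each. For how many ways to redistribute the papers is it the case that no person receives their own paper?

The subfactorial !7 = [7!/e] (nearest integer).
7! = 5040, and 5040/e ≈ 1854.11, so !7 = 1854.

1854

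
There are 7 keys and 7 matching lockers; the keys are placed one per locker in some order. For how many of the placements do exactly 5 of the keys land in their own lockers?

21

Choose which 5 of the 7 are fixed: C(7,5) = 21.
The remaining 2 must be deranged: !2 = 1.
Total: 21 × 1 = 21.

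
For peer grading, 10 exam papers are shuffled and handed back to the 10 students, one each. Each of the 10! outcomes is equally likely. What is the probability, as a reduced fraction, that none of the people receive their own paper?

16481/44800

Favorable outcomes: !10 = 1334961.
Total outcomes: 10! = 3628800.
Probability = 1334961/3628800 = 16481/44800.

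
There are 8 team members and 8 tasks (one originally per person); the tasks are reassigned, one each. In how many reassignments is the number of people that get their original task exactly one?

14832

Pick the single fixed position: C(8,1) = 8 ways.
The other 7 form a derangement: !7 = 1854.
Total: 8 × 1854 = 14832.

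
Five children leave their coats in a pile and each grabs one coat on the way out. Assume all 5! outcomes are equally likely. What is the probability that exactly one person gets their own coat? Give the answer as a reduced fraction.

3/8

Favorable outcomes: C(5,1)·!4 = 5·9 = 45.
Total outcomes: 5! = 120.
Probability = 45/120 = 3/8.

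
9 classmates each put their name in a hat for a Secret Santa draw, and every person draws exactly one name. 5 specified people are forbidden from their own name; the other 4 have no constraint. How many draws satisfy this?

205056

Let A_j be the event that the j-th constrained one is fixed. By inclusion-exclusion over the 5 events:
Σ_{j=0}^{5} (-1)^j C(5,j)(9-j)!
= C(5,0)·9! - C(5,1)·8! + C(5,2)·7! - C(5,3)·6! + C(5,4)·5! - C(5,5)·4!
= 362880 - 201600 + 50400 - 7200 + 600 - 24
= 205056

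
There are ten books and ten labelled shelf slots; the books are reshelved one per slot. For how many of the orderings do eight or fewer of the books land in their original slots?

3628799

# with exactly i fixed is C(10,i)·!(10-i); sum over i=0..8:
  i=0: C(10,0)·!10 = 1·1334961 = 1334961
  i=1: C(10,1)·!9 = 10·133496 = 1334960
  i=2: C(10,2)·!8 = 45·14833 = 667485
  i=3: C(10,3)·!7 = 120·1854 = 222480
  i=4: C(10,4)·!6 = 210·265 = 55650
  i=5: C(10,5)·!5 = 252·44 = 11088
  i=6: C(10,6)·!4 = 210·9 = 1890
  i=7: C(10,7)·!3 = 120·2 = 240
  i=8: C(10,8)·!2 = 45·1 = 45
Total = 3628799.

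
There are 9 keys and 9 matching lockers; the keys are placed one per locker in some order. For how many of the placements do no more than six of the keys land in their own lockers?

362843

# with exactly i fixed is C(9,i)·!(9-i); sum over i=0..6:
  i=0: C(9,0)·!9 = 1·133496 = 133496
  i=1: C(9,1)·!8 = 9·14833 = 133497
  i=2: C(9,2)·!7 = 36·1854 = 66744
  i=3: C(9,3)·!6 = 84·265 = 22260
  i=4: C(9,4)·!5 = 126·44 = 5544
  i=5: C(9,5)·!4 = 126·9 = 1134
  i=6: C(9,6)·!3 = 84·2 = 168
Total = 362843.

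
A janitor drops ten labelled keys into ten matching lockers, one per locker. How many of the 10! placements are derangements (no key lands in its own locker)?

Recurrence: !10 = 9·(!9 + !8).
!10 = 9·(133496 + 14833) = 9·148329 = 1334961

1334961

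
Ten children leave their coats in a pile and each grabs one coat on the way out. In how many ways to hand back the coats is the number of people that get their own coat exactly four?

Choose which 4 of the 10 are fixed: C(10,4) = 210.
The other 6 form a derangement: !6 = 265.
Total: 210 × 265 = 55650.

55650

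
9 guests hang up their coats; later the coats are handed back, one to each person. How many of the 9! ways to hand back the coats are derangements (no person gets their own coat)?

133496

The subfactorial !9 = [9!/e] (nearest integer).
9! = 362880, and 362880/e ≈ 133496.09, so !9 = 133496.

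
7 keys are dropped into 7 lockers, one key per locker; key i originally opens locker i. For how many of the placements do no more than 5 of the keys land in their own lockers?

5039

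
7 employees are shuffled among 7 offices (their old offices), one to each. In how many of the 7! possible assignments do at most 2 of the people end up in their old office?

4633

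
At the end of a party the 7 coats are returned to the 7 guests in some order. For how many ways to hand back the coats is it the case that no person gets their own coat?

1854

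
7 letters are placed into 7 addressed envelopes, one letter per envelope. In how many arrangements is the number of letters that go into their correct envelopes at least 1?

3186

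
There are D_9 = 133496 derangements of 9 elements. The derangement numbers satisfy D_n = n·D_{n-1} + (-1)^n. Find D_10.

D_10 = 10·133496 + 1 = 1334961.

1334961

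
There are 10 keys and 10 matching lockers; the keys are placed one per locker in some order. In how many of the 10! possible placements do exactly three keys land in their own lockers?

Pick the 3 fixed positions: C(10,3) = 120 ways.
The other 7 form a derangement: !7 = 1854.
Total: 120 × 1854 = 222480.

222480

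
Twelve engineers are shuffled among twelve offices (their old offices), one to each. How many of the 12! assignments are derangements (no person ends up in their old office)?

176214841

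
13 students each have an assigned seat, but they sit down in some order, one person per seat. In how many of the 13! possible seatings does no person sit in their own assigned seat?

By inclusion-exclusion, !13 = Σ (-1)^k · 13!/k! for k=0..13
= 13! - 13!/1! + 13!/2! - 13!/3! + 13!/4! - 13!/5! + 13!/6! - 13!/7! + 13!/8! - 13!/9! + 13!/10! - 13!/11! + 13!/12! - 13!/13!
= 6227020800 - 6227020800 + 3113510400 - 1037836800 + 259459200 - 51891840 + 8648640 - 1235520 + 154440 - 17160 + 1716 - 156 + 13 - 1
= 2290792932

2290792932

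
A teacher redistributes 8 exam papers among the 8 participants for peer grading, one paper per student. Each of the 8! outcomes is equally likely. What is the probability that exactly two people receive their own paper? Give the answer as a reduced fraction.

53/288

Favorable outcomes: C(8,2)·!6 = 28·265 = 7420.
Total outcomes: 8! = 40320.
Probability = 7420/40320 = 53/288.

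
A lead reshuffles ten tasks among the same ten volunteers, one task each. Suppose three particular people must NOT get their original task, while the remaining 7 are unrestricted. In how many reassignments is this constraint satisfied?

Inclusion-exclusion on the 3 forbidden self-matches:
Σ_{j=0}^{3} (-1)^j C(3,j)(10-j)!
= C(3,0)·10! - C(3,1)·9! + C(3,2)·8! - C(3,3)·7!
= 3628800 - 1088640 + 120960 - 5040
= 2656080

2656080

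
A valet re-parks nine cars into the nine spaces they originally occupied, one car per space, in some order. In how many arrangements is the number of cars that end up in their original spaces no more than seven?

362879

Sum C(9,i)·!(9-i) for i = 0..7:
  i=0: C(9,0)·!9 = 1·133496 = 133496
  i=1: C(9,1)·!8 = 9·14833 = 133497
  i=2: C(9,2)·!7 = 36·1854 = 66744
  i=3: C(9,3)·!6 = 84·265 = 22260
  i=4: C(9,4)·!5 = 126·44 = 5544
  i=5: C(9,5)·!4 = 126·9 = 1134
  i=6: C(9,6)·!3 = 84·2 = 168
  i=7: C(9,7)·!2 = 36·1 = 36
Total = 362879.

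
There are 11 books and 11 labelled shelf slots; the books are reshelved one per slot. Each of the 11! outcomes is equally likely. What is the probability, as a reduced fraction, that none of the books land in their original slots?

1468457/3991680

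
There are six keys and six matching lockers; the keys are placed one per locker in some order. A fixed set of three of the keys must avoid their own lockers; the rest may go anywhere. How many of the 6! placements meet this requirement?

426

Inclusion-exclusion on the 3 forbidden self-matches:
Σ_{j=0}^{3} (-1)^j C(3,j)(6-j)!
= C(3,0)·6! - C(3,1)·5! + C(3,2)·4! - C(3,3)·3!
= 720 - 360 + 72 - 6
= 426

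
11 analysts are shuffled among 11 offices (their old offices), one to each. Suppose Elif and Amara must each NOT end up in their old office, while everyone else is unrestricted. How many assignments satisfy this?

Let A_j be the event that the j-th constrained one is fixed. By inclusion-exclusion over the 2 events:
Σ_{j=0}^{2} (-1)^j C(2,j)(11-j)!
= C(2,0)·11! - C(2,1)·10! + C(2,2)·9!
= 39916800 - 7257600 + 362880
= 33022080

33022080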